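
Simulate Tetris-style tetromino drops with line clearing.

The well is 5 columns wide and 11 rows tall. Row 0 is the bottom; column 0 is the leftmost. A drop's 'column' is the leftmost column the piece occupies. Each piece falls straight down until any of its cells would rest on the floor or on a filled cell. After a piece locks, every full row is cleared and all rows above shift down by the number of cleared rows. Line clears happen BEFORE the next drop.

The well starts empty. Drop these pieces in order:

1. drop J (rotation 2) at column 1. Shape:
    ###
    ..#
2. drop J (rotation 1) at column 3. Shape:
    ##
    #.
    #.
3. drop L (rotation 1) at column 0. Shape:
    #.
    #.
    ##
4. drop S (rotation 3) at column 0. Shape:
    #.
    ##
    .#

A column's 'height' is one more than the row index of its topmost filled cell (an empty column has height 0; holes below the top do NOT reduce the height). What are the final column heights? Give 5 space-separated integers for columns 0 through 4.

Answer: 7 6 2 5 5

Derivation:
Drop 1: J rot2 at col 1 lands with bottom-row=0; cleared 0 line(s) (total 0); column heights now [0 2 2 2 0], max=2
Drop 2: J rot1 at col 3 lands with bottom-row=2; cleared 0 line(s) (total 0); column heights now [0 2 2 5 5], max=5
Drop 3: L rot1 at col 0 lands with bottom-row=2; cleared 0 line(s) (total 0); column heights now [5 3 2 5 5], max=5
Drop 4: S rot3 at col 0 lands with bottom-row=4; cleared 0 line(s) (total 0); column heights now [7 6 2 5 5], max=7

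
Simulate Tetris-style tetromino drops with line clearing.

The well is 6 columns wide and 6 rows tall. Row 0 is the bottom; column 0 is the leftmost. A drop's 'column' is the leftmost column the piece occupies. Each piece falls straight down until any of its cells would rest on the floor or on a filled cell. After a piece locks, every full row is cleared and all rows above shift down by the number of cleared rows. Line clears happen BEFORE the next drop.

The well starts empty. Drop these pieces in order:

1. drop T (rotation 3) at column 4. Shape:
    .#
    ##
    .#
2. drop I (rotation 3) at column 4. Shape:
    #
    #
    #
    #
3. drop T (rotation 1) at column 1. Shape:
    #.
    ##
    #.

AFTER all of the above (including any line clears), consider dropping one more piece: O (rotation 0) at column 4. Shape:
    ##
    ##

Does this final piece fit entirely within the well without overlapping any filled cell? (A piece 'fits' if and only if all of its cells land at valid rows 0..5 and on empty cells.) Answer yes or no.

Answer: no

Derivation:
Drop 1: T rot3 at col 4 lands with bottom-row=0; cleared 0 line(s) (total 0); column heights now [0 0 0 0 2 3], max=3
Drop 2: I rot3 at col 4 lands with bottom-row=2; cleared 0 line(s) (total 0); column heights now [0 0 0 0 6 3], max=6
Drop 3: T rot1 at col 1 lands with bottom-row=0; cleared 0 line(s) (total 0); column heights now [0 3 2 0 6 3], max=6
Test piece O rot0 at col 4 (width 2): heights before test = [0 3 2 0 6 3]; fits = False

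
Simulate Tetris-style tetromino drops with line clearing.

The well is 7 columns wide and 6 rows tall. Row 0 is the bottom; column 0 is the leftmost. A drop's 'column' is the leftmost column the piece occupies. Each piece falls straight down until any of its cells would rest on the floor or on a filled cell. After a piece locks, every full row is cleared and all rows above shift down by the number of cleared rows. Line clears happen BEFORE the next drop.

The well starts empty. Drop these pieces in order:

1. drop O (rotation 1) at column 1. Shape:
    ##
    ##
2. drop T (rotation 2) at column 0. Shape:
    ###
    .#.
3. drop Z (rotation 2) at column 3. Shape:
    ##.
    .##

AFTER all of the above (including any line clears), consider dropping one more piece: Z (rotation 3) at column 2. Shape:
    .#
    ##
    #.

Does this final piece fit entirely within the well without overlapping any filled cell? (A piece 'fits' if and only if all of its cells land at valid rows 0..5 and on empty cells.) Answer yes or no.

Drop 1: O rot1 at col 1 lands with bottom-row=0; cleared 0 line(s) (total 0); column heights now [0 2 2 0 0 0 0], max=2
Drop 2: T rot2 at col 0 lands with bottom-row=2; cleared 0 line(s) (total 0); column heights now [4 4 4 0 0 0 0], max=4
Drop 3: Z rot2 at col 3 lands with bottom-row=0; cleared 0 line(s) (total 0); column heights now [4 4 4 2 2 1 0], max=4
Test piece Z rot3 at col 2 (width 2): heights before test = [4 4 4 2 2 1 0]; fits = False

Answer: no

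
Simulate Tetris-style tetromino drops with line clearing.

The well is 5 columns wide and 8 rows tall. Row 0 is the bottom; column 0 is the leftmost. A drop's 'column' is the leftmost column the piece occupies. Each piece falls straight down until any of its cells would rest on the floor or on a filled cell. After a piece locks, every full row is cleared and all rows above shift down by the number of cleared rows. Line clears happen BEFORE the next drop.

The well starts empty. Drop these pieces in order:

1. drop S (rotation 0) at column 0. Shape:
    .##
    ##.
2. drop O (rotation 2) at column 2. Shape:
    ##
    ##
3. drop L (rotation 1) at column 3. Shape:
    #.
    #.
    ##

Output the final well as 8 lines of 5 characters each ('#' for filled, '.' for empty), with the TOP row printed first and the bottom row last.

Answer: .....
...#.
...#.
...##
..##.
..##.
.##..
##...

Derivation:
Drop 1: S rot0 at col 0 lands with bottom-row=0; cleared 0 line(s) (total 0); column heights now [1 2 2 0 0], max=2
Drop 2: O rot2 at col 2 lands with bottom-row=2; cleared 0 line(s) (total 0); column heights now [1 2 4 4 0], max=4
Drop 3: L rot1 at col 3 lands with bottom-row=4; cleared 0 line(s) (total 0); column heights now [1 2 4 7 5], max=7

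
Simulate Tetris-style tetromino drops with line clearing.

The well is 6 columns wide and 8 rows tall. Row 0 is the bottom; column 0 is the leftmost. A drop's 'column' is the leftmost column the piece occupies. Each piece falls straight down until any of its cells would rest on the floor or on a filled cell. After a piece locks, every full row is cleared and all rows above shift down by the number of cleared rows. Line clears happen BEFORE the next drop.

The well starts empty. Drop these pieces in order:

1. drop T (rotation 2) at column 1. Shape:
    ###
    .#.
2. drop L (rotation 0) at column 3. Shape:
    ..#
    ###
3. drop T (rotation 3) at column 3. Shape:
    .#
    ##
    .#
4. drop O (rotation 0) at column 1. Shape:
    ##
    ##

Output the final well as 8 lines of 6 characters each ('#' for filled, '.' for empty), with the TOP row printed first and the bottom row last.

Answer: ......
......
....#.
...##.
.##.##
.#####
.###..
..#...

Derivation:
Drop 1: T rot2 at col 1 lands with bottom-row=0; cleared 0 line(s) (total 0); column heights now [0 2 2 2 0 0], max=2
Drop 2: L rot0 at col 3 lands with bottom-row=2; cleared 0 line(s) (total 0); column heights now [0 2 2 3 3 4], max=4
Drop 3: T rot3 at col 3 lands with bottom-row=3; cleared 0 line(s) (total 0); column heights now [0 2 2 5 6 4], max=6
Drop 4: O rot0 at col 1 lands with bottom-row=2; cleared 0 line(s) (total 0); column heights now [0 4 4 5 6 4], max=6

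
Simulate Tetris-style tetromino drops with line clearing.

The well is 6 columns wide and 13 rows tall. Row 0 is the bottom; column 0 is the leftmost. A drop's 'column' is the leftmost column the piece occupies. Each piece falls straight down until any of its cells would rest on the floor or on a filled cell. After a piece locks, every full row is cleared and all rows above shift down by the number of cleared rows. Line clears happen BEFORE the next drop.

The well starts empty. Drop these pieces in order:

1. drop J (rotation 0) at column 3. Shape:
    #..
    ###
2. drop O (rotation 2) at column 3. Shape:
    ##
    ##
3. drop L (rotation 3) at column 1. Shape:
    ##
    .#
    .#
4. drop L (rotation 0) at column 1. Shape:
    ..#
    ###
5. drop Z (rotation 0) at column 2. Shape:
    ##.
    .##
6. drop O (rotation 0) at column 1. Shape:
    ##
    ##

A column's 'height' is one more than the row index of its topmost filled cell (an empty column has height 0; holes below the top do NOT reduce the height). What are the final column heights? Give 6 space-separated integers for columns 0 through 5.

Answer: 0 10 10 8 7 1

Derivation:
Drop 1: J rot0 at col 3 lands with bottom-row=0; cleared 0 line(s) (total 0); column heights now [0 0 0 2 1 1], max=2
Drop 2: O rot2 at col 3 lands with bottom-row=2; cleared 0 line(s) (total 0); column heights now [0 0 0 4 4 1], max=4
Drop 3: L rot3 at col 1 lands with bottom-row=0; cleared 0 line(s) (total 0); column heights now [0 3 3 4 4 1], max=4
Drop 4: L rot0 at col 1 lands with bottom-row=4; cleared 0 line(s) (total 0); column heights now [0 5 5 6 4 1], max=6
Drop 5: Z rot0 at col 2 lands with bottom-row=6; cleared 0 line(s) (total 0); column heights now [0 5 8 8 7 1], max=8
Drop 6: O rot0 at col 1 lands with bottom-row=8; cleared 0 line(s) (total 0); column heights now [0 10 10 8 7 1], max=10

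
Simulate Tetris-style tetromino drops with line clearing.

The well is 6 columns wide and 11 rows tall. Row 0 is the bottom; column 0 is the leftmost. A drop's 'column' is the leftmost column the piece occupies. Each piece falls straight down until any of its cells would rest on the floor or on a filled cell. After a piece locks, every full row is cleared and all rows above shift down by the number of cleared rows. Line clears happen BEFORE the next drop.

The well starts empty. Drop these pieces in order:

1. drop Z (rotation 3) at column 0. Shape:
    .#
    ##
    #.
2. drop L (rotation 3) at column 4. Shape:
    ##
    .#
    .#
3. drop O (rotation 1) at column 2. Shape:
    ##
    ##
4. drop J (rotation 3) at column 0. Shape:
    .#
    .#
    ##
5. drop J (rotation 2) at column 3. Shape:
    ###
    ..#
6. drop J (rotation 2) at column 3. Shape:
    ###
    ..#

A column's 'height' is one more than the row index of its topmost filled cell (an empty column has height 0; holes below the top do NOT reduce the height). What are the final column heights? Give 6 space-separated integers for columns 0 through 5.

Drop 1: Z rot3 at col 0 lands with bottom-row=0; cleared 0 line(s) (total 0); column heights now [2 3 0 0 0 0], max=3
Drop 2: L rot3 at col 4 lands with bottom-row=0; cleared 0 line(s) (total 0); column heights now [2 3 0 0 3 3], max=3
Drop 3: O rot1 at col 2 lands with bottom-row=0; cleared 0 line(s) (total 0); column heights now [2 3 2 2 3 3], max=3
Drop 4: J rot3 at col 0 lands with bottom-row=3; cleared 0 line(s) (total 0); column heights now [4 6 2 2 3 3], max=6
Drop 5: J rot2 at col 3 lands with bottom-row=3; cleared 0 line(s) (total 0); column heights now [4 6 2 5 5 5], max=6
Drop 6: J rot2 at col 3 lands with bottom-row=5; cleared 0 line(s) (total 0); column heights now [4 6 2 7 7 7], max=7

Answer: 4 6 2 7 7 7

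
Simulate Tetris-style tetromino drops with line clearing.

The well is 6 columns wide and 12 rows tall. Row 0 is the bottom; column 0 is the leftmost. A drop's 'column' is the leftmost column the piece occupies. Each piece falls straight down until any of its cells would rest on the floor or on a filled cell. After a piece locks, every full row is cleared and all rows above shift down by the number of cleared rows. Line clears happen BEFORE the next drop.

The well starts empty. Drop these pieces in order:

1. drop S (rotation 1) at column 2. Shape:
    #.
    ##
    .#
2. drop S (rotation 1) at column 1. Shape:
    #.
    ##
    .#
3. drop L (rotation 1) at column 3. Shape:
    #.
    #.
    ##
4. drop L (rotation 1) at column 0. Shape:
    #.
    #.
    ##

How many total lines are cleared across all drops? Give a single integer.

Answer: 0

Derivation:
Drop 1: S rot1 at col 2 lands with bottom-row=0; cleared 0 line(s) (total 0); column heights now [0 0 3 2 0 0], max=3
Drop 2: S rot1 at col 1 lands with bottom-row=3; cleared 0 line(s) (total 0); column heights now [0 6 5 2 0 0], max=6
Drop 3: L rot1 at col 3 lands with bottom-row=2; cleared 0 line(s) (total 0); column heights now [0 6 5 5 3 0], max=6
Drop 4: L rot1 at col 0 lands with bottom-row=6; cleared 0 line(s) (total 0); column heights now [9 7 5 5 3 0], max=9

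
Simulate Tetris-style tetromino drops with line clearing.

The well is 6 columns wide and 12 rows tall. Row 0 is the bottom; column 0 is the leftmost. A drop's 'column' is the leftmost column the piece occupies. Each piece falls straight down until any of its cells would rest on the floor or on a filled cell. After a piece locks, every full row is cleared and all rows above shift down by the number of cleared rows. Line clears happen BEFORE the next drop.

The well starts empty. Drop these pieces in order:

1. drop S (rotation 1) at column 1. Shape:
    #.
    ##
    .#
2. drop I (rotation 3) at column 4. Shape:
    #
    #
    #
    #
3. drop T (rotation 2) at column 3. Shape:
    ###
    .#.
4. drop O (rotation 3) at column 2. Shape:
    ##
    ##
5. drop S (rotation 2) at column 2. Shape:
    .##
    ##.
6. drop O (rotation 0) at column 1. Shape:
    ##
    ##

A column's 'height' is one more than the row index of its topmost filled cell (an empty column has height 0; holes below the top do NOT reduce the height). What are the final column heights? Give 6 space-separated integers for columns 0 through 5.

Drop 1: S rot1 at col 1 lands with bottom-row=0; cleared 0 line(s) (total 0); column heights now [0 3 2 0 0 0], max=3
Drop 2: I rot3 at col 4 lands with bottom-row=0; cleared 0 line(s) (total 0); column heights now [0 3 2 0 4 0], max=4
Drop 3: T rot2 at col 3 lands with bottom-row=4; cleared 0 line(s) (total 0); column heights now [0 3 2 6 6 6], max=6
Drop 4: O rot3 at col 2 lands with bottom-row=6; cleared 0 line(s) (total 0); column heights now [0 3 8 8 6 6], max=8
Drop 5: S rot2 at col 2 lands with bottom-row=8; cleared 0 line(s) (total 0); column heights now [0 3 9 10 10 6], max=10
Drop 6: O rot0 at col 1 lands with bottom-row=9; cleared 0 line(s) (total 0); column heights now [0 11 11 10 10 6], max=11

Answer: 0 11 11 10 10 6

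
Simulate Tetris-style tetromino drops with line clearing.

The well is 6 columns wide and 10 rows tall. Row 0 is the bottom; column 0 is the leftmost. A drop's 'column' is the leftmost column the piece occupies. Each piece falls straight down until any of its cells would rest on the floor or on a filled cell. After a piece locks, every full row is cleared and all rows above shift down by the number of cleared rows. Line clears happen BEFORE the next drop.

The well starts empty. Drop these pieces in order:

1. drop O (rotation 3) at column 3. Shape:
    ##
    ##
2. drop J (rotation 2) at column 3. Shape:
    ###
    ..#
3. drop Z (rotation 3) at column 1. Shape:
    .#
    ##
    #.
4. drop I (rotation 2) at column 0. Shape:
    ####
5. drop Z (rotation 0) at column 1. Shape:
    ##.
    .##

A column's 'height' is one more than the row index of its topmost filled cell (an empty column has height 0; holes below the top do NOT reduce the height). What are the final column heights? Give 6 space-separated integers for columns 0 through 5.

Answer: 4 6 6 5 3 3

Derivation:
Drop 1: O rot3 at col 3 lands with bottom-row=0; cleared 0 line(s) (total 0); column heights now [0 0 0 2 2 0], max=2
Drop 2: J rot2 at col 3 lands with bottom-row=1; cleared 0 line(s) (total 0); column heights now [0 0 0 3 3 3], max=3
Drop 3: Z rot3 at col 1 lands with bottom-row=0; cleared 0 line(s) (total 0); column heights now [0 2 3 3 3 3], max=3
Drop 4: I rot2 at col 0 lands with bottom-row=3; cleared 0 line(s) (total 0); column heights now [4 4 4 4 3 3], max=4
Drop 5: Z rot0 at col 1 lands with bottom-row=4; cleared 0 line(s) (total 0); column heights now [4 6 6 5 3 3], max=6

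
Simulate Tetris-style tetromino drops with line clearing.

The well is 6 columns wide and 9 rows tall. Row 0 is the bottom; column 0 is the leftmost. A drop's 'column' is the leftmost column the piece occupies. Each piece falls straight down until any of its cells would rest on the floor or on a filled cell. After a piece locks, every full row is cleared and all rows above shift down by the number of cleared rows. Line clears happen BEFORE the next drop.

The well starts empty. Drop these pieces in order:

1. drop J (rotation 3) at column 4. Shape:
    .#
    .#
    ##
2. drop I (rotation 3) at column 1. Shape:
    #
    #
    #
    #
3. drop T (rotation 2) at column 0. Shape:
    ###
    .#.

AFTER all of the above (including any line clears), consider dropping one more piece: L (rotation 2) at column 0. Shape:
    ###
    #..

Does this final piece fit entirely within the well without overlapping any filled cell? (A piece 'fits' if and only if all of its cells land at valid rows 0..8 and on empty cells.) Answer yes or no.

Answer: yes

Derivation:
Drop 1: J rot3 at col 4 lands with bottom-row=0; cleared 0 line(s) (total 0); column heights now [0 0 0 0 1 3], max=3
Drop 2: I rot3 at col 1 lands with bottom-row=0; cleared 0 line(s) (total 0); column heights now [0 4 0 0 1 3], max=4
Drop 3: T rot2 at col 0 lands with bottom-row=4; cleared 0 line(s) (total 0); column heights now [6 6 6 0 1 3], max=6
Test piece L rot2 at col 0 (width 3): heights before test = [6 6 6 0 1 3]; fits = True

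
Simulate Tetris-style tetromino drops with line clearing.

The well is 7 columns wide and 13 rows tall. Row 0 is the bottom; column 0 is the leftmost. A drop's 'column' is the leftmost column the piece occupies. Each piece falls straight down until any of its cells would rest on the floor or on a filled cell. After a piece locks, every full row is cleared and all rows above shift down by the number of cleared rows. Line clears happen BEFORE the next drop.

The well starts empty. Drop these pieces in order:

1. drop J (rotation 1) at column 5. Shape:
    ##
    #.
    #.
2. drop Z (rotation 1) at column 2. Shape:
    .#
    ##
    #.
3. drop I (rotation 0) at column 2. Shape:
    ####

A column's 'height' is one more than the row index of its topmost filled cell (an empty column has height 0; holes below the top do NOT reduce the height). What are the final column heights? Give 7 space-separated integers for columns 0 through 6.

Answer: 0 0 4 4 4 4 3

Derivation:
Drop 1: J rot1 at col 5 lands with bottom-row=0; cleared 0 line(s) (total 0); column heights now [0 0 0 0 0 3 3], max=3
Drop 2: Z rot1 at col 2 lands with bottom-row=0; cleared 0 line(s) (total 0); column heights now [0 0 2 3 0 3 3], max=3
Drop 3: I rot0 at col 2 lands with bottom-row=3; cleared 0 line(s) (total 0); column heights now [0 0 4 4 4 4 3], max=4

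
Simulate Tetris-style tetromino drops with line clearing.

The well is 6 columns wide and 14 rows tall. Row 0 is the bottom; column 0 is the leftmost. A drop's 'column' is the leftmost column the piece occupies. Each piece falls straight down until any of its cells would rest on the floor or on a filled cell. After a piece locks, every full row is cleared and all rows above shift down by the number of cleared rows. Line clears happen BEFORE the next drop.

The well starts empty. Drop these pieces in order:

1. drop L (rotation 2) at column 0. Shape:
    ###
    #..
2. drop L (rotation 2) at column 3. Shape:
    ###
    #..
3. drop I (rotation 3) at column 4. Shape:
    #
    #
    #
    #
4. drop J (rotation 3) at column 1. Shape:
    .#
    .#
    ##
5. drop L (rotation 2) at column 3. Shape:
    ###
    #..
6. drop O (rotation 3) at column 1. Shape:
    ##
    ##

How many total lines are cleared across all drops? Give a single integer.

Answer: 1

Derivation:
Drop 1: L rot2 at col 0 lands with bottom-row=0; cleared 0 line(s) (total 0); column heights now [2 2 2 0 0 0], max=2
Drop 2: L rot2 at col 3 lands with bottom-row=0; cleared 1 line(s) (total 1); column heights now [1 0 0 1 0 0], max=1
Drop 3: I rot3 at col 4 lands with bottom-row=0; cleared 0 line(s) (total 1); column heights now [1 0 0 1 4 0], max=4
Drop 4: J rot3 at col 1 lands with bottom-row=0; cleared 0 line(s) (total 1); column heights now [1 1 3 1 4 0], max=4
Drop 5: L rot2 at col 3 lands with bottom-row=3; cleared 0 line(s) (total 1); column heights now [1 1 3 5 5 5], max=5
Drop 6: O rot3 at col 1 lands with bottom-row=3; cleared 0 line(s) (total 1); column heights now [1 5 5 5 5 5], max=5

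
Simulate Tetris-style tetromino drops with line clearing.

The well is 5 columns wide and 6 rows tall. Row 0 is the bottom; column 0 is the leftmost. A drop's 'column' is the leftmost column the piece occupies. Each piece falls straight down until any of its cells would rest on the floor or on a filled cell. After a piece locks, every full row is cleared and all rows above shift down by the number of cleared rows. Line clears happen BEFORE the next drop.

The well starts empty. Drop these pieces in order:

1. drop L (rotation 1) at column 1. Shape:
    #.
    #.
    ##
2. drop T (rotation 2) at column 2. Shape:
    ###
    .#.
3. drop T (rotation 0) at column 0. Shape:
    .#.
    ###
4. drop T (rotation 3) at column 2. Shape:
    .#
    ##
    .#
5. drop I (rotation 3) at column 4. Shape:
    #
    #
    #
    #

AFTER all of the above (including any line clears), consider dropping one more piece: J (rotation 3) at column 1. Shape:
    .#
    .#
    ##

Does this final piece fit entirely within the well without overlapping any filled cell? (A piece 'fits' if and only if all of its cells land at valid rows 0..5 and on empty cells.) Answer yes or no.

Drop 1: L rot1 at col 1 lands with bottom-row=0; cleared 0 line(s) (total 0); column heights now [0 3 1 0 0], max=3
Drop 2: T rot2 at col 2 lands with bottom-row=0; cleared 0 line(s) (total 0); column heights now [0 3 2 2 2], max=3
Drop 3: T rot0 at col 0 lands with bottom-row=3; cleared 0 line(s) (total 0); column heights now [4 5 4 2 2], max=5
Drop 4: T rot3 at col 2 lands with bottom-row=3; cleared 0 line(s) (total 0); column heights now [4 5 5 6 2], max=6
Drop 5: I rot3 at col 4 lands with bottom-row=2; cleared 1 line(s) (total 1); column heights now [0 4 4 5 5], max=5
Test piece J rot3 at col 1 (width 2): heights before test = [0 4 4 5 5]; fits = False

Answer: no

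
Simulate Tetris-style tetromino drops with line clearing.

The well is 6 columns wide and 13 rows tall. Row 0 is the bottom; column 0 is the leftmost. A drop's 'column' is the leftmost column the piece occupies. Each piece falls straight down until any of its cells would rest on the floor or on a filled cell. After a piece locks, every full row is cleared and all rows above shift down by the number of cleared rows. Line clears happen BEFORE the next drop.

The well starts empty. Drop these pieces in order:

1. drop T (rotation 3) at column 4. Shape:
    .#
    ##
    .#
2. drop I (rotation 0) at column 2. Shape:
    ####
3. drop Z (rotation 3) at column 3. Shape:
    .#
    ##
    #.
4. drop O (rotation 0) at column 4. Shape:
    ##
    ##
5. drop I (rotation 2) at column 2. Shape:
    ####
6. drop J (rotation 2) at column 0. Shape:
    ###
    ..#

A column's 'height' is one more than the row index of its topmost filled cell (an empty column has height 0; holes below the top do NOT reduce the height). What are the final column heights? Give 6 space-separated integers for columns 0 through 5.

Answer: 12 12 12 10 10 10

Derivation:
Drop 1: T rot3 at col 4 lands with bottom-row=0; cleared 0 line(s) (total 0); column heights now [0 0 0 0 2 3], max=3
Drop 2: I rot0 at col 2 lands with bottom-row=3; cleared 0 line(s) (total 0); column heights now [0 0 4 4 4 4], max=4
Drop 3: Z rot3 at col 3 lands with bottom-row=4; cleared 0 line(s) (total 0); column heights now [0 0 4 6 7 4], max=7
Drop 4: O rot0 at col 4 lands with bottom-row=7; cleared 0 line(s) (total 0); column heights now [0 0 4 6 9 9], max=9
Drop 5: I rot2 at col 2 lands with bottom-row=9; cleared 0 line(s) (total 0); column heights now [0 0 10 10 10 10], max=10
Drop 6: J rot2 at col 0 lands with bottom-row=10; cleared 0 line(s) (total 0); column heights now [12 12 12 10 10 10], max=12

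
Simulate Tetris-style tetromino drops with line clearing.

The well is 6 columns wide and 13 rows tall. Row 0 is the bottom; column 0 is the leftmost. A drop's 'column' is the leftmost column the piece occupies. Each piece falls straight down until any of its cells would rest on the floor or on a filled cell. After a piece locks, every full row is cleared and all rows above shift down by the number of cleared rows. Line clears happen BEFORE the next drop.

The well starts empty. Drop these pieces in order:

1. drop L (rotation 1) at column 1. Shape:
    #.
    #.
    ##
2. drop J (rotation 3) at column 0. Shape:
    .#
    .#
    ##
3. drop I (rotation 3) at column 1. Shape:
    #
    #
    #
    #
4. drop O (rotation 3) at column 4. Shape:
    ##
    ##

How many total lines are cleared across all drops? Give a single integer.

Answer: 0

Derivation:
Drop 1: L rot1 at col 1 lands with bottom-row=0; cleared 0 line(s) (total 0); column heights now [0 3 1 0 0 0], max=3
Drop 2: J rot3 at col 0 lands with bottom-row=3; cleared 0 line(s) (total 0); column heights now [4 6 1 0 0 0], max=6
Drop 3: I rot3 at col 1 lands with bottom-row=6; cleared 0 line(s) (total 0); column heights now [4 10 1 0 0 0], max=10
Drop 4: O rot3 at col 4 lands with bottom-row=0; cleared 0 line(s) (total 0); column heights now [4 10 1 0 2 2], max=10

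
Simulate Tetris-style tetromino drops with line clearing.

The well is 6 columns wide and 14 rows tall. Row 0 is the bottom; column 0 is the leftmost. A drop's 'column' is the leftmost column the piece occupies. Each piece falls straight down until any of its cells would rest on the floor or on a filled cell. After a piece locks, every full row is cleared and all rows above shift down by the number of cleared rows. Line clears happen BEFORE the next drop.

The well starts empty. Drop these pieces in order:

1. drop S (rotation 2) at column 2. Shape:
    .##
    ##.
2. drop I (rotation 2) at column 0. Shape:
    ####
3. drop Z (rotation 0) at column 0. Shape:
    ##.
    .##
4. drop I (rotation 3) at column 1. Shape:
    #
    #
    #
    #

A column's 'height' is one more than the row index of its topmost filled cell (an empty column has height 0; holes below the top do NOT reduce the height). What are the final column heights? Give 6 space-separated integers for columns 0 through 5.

Drop 1: S rot2 at col 2 lands with bottom-row=0; cleared 0 line(s) (total 0); column heights now [0 0 1 2 2 0], max=2
Drop 2: I rot2 at col 0 lands with bottom-row=2; cleared 0 line(s) (total 0); column heights now [3 3 3 3 2 0], max=3
Drop 3: Z rot0 at col 0 lands with bottom-row=3; cleared 0 line(s) (total 0); column heights now [5 5 4 3 2 0], max=5
Drop 4: I rot3 at col 1 lands with bottom-row=5; cleared 0 line(s) (total 0); column heights now [5 9 4 3 2 0], max=9

Answer: 5 9 4 3 2 0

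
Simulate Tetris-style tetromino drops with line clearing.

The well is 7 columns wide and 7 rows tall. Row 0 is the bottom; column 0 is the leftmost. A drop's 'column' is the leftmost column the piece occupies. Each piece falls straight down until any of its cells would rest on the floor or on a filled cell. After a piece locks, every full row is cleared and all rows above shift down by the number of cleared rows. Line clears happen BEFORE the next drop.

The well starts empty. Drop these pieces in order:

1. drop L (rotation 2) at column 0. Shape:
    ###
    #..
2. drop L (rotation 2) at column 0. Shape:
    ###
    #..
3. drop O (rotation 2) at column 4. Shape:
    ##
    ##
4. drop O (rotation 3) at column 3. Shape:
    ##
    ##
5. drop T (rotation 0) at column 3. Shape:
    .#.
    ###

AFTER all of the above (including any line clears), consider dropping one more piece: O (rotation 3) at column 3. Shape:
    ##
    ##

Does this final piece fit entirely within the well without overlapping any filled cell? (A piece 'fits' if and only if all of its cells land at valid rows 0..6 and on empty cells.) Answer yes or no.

Drop 1: L rot2 at col 0 lands with bottom-row=0; cleared 0 line(s) (total 0); column heights now [2 2 2 0 0 0 0], max=2
Drop 2: L rot2 at col 0 lands with bottom-row=2; cleared 0 line(s) (total 0); column heights now [4 4 4 0 0 0 0], max=4
Drop 3: O rot2 at col 4 lands with bottom-row=0; cleared 0 line(s) (total 0); column heights now [4 4 4 0 2 2 0], max=4
Drop 4: O rot3 at col 3 lands with bottom-row=2; cleared 0 line(s) (total 0); column heights now [4 4 4 4 4 2 0], max=4
Drop 5: T rot0 at col 3 lands with bottom-row=4; cleared 0 line(s) (total 0); column heights now [4 4 4 5 6 5 0], max=6
Test piece O rot3 at col 3 (width 2): heights before test = [4 4 4 5 6 5 0]; fits = False

Answer: no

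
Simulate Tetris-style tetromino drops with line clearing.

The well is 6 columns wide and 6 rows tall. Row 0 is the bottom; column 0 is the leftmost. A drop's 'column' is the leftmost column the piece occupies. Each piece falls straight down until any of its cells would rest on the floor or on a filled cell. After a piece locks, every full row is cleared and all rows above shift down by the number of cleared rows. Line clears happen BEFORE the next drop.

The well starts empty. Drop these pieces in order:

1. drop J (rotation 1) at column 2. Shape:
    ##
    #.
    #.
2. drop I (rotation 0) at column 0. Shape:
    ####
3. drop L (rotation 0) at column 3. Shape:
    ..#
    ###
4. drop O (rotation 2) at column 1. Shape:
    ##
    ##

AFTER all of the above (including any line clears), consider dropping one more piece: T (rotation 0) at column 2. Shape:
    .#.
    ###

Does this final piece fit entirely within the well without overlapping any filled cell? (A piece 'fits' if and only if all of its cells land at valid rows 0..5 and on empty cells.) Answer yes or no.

Answer: no

Derivation:
Drop 1: J rot1 at col 2 lands with bottom-row=0; cleared 0 line(s) (total 0); column heights now [0 0 3 3 0 0], max=3
Drop 2: I rot0 at col 0 lands with bottom-row=3; cleared 0 line(s) (total 0); column heights now [4 4 4 4 0 0], max=4
Drop 3: L rot0 at col 3 lands with bottom-row=4; cleared 0 line(s) (total 0); column heights now [4 4 4 5 5 6], max=6
Drop 4: O rot2 at col 1 lands with bottom-row=4; cleared 0 line(s) (total 0); column heights now [4 6 6 5 5 6], max=6
Test piece T rot0 at col 2 (width 3): heights before test = [4 6 6 5 5 6]; fits = False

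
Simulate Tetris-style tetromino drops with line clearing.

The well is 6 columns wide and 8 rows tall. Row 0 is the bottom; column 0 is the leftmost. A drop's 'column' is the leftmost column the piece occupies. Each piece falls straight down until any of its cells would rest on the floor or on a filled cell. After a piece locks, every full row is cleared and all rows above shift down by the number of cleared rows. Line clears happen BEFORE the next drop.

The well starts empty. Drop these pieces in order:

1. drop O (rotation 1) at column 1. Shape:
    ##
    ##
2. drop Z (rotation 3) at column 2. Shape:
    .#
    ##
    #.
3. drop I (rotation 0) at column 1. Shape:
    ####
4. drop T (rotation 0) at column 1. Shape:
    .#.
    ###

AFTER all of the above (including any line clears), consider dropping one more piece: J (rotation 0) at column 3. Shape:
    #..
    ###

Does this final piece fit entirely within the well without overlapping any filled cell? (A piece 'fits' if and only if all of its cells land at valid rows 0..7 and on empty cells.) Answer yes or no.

Answer: no

Derivation:
Drop 1: O rot1 at col 1 lands with bottom-row=0; cleared 0 line(s) (total 0); column heights now [0 2 2 0 0 0], max=2
Drop 2: Z rot3 at col 2 lands with bottom-row=2; cleared 0 line(s) (total 0); column heights now [0 2 4 5 0 0], max=5
Drop 3: I rot0 at col 1 lands with bottom-row=5; cleared 0 line(s) (total 0); column heights now [0 6 6 6 6 0], max=6
Drop 4: T rot0 at col 1 lands with bottom-row=6; cleared 0 line(s) (total 0); column heights now [0 7 8 7 6 0], max=8
Test piece J rot0 at col 3 (width 3): heights before test = [0 7 8 7 6 0]; fits = False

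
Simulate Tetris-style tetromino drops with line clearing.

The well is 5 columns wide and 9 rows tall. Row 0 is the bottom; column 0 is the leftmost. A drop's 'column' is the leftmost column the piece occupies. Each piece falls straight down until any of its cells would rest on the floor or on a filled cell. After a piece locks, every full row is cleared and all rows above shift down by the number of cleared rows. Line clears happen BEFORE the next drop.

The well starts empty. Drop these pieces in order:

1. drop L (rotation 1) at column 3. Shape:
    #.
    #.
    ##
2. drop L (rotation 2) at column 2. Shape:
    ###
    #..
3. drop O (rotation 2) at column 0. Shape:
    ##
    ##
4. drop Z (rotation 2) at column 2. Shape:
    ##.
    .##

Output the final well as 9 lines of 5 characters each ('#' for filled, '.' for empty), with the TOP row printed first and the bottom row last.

Answer: .....
.....
.....
..##.
...##
..###
..##.
##.#.
##.##

Derivation:
Drop 1: L rot1 at col 3 lands with bottom-row=0; cleared 0 line(s) (total 0); column heights now [0 0 0 3 1], max=3
Drop 2: L rot2 at col 2 lands with bottom-row=2; cleared 0 line(s) (total 0); column heights now [0 0 4 4 4], max=4
Drop 3: O rot2 at col 0 lands with bottom-row=0; cleared 0 line(s) (total 0); column heights now [2 2 4 4 4], max=4
Drop 4: Z rot2 at col 2 lands with bottom-row=4; cleared 0 line(s) (total 0); column heights now [2 2 6 6 5], max=6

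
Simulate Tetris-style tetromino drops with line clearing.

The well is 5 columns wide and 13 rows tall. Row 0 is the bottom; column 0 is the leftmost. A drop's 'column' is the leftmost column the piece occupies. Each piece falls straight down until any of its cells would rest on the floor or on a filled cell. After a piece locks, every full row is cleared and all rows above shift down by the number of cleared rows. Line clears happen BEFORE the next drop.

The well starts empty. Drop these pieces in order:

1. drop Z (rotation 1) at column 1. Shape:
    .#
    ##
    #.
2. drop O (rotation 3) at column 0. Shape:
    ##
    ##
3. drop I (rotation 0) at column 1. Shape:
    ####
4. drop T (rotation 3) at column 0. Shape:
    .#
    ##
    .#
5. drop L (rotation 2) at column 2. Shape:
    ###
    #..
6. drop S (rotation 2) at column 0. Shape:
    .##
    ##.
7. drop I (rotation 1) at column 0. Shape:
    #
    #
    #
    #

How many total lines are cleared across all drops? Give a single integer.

Answer: 1

Derivation:
Drop 1: Z rot1 at col 1 lands with bottom-row=0; cleared 0 line(s) (total 0); column heights now [0 2 3 0 0], max=3
Drop 2: O rot3 at col 0 lands with bottom-row=2; cleared 0 line(s) (total 0); column heights now [4 4 3 0 0], max=4
Drop 3: I rot0 at col 1 lands with bottom-row=4; cleared 0 line(s) (total 0); column heights now [4 5 5 5 5], max=5
Drop 4: T rot3 at col 0 lands with bottom-row=5; cleared 0 line(s) (total 0); column heights now [7 8 5 5 5], max=8
Drop 5: L rot2 at col 2 lands with bottom-row=5; cleared 1 line(s) (total 1); column heights now [4 7 6 5 5], max=7
Drop 6: S rot2 at col 0 lands with bottom-row=7; cleared 0 line(s) (total 1); column heights now [8 9 9 5 5], max=9
Drop 7: I rot1 at col 0 lands with bottom-row=8; cleared 0 line(s) (total 1); column heights now [12 9 9 5 5], max=12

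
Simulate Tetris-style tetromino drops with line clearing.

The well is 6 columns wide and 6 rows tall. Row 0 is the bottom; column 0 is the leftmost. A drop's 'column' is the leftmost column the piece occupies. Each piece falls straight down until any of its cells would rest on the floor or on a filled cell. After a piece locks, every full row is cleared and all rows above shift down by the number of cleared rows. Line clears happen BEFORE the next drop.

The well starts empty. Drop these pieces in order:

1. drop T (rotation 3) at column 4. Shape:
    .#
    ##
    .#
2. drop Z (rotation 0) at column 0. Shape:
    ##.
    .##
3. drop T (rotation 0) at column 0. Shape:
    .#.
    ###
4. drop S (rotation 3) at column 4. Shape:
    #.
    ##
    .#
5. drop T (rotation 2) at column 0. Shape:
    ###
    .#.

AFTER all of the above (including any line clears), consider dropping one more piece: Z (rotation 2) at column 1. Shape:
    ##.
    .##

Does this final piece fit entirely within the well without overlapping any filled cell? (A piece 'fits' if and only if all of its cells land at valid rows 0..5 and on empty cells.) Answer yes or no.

Answer: no

Derivation:
Drop 1: T rot3 at col 4 lands with bottom-row=0; cleared 0 line(s) (total 0); column heights now [0 0 0 0 2 3], max=3
Drop 2: Z rot0 at col 0 lands with bottom-row=0; cleared 0 line(s) (total 0); column heights now [2 2 1 0 2 3], max=3
Drop 3: T rot0 at col 0 lands with bottom-row=2; cleared 0 line(s) (total 0); column heights now [3 4 3 0 2 3], max=4
Drop 4: S rot3 at col 4 lands with bottom-row=3; cleared 0 line(s) (total 0); column heights now [3 4 3 0 6 5], max=6
Drop 5: T rot2 at col 0 lands with bottom-row=4; cleared 0 line(s) (total 0); column heights now [6 6 6 0 6 5], max=6
Test piece Z rot2 at col 1 (width 3): heights before test = [6 6 6 0 6 5]; fits = False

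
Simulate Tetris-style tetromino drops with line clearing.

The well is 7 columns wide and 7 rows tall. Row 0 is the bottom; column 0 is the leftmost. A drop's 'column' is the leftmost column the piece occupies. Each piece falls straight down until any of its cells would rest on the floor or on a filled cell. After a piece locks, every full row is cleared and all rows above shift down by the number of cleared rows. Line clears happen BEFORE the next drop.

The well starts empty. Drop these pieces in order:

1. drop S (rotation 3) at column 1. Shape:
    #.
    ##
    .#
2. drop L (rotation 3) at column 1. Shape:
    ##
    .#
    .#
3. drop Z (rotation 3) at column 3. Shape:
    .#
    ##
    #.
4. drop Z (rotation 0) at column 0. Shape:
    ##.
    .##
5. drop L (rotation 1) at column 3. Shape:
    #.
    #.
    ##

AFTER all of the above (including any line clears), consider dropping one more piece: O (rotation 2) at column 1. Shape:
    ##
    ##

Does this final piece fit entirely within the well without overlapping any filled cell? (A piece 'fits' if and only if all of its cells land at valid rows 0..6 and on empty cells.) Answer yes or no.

Drop 1: S rot3 at col 1 lands with bottom-row=0; cleared 0 line(s) (total 0); column heights now [0 3 2 0 0 0 0], max=3
Drop 2: L rot3 at col 1 lands with bottom-row=2; cleared 0 line(s) (total 0); column heights now [0 5 5 0 0 0 0], max=5
Drop 3: Z rot3 at col 3 lands with bottom-row=0; cleared 0 line(s) (total 0); column heights now [0 5 5 2 3 0 0], max=5
Drop 4: Z rot0 at col 0 lands with bottom-row=5; cleared 0 line(s) (total 0); column heights now [7 7 6 2 3 0 0], max=7
Drop 5: L rot1 at col 3 lands with bottom-row=3; cleared 0 line(s) (total 0); column heights now [7 7 6 6 4 0 0], max=7
Test piece O rot2 at col 1 (width 2): heights before test = [7 7 6 6 4 0 0]; fits = False

Answer: no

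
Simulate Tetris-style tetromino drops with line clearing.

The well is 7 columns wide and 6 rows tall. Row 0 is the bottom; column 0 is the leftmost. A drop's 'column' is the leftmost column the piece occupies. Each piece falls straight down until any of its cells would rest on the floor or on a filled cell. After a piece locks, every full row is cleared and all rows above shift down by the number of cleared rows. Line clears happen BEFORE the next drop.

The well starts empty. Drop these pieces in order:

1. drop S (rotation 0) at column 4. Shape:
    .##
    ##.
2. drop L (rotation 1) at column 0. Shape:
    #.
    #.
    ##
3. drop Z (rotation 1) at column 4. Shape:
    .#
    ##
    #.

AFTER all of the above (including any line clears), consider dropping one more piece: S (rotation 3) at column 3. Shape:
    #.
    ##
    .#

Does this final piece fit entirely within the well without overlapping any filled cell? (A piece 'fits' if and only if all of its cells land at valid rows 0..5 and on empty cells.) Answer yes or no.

Answer: yes

Derivation:
Drop 1: S rot0 at col 4 lands with bottom-row=0; cleared 0 line(s) (total 0); column heights now [0 0 0 0 1 2 2], max=2
Drop 2: L rot1 at col 0 lands with bottom-row=0; cleared 0 line(s) (total 0); column heights now [3 1 0 0 1 2 2], max=3
Drop 3: Z rot1 at col 4 lands with bottom-row=1; cleared 0 line(s) (total 0); column heights now [3 1 0 0 3 4 2], max=4
Test piece S rot3 at col 3 (width 2): heights before test = [3 1 0 0 3 4 2]; fits = True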